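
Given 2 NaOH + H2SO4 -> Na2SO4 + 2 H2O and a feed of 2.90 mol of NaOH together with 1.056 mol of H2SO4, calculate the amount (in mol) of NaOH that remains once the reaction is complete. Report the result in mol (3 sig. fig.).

0.788 mol

n(NaOH) = 2.900 mol
n(H2SO4) = 1.056 mol
n/ν for NaOH = 2.900/2 = 1.450
n/ν for H2SO4 = 1.056/1 = 1.056
Smallest n/ν is H2SO4 → limiting reagent.
NaOH consumed = (2/1) × 1.056 = 2.112 mol
NaOH remaining = 2.900 − 2.112 = 0.7880 mol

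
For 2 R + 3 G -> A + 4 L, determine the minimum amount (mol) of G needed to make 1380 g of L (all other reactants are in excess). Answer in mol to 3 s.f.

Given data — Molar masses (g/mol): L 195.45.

5.30 mol

n(L) = 1380 / 195.45 = 7.061 mol
n(G) = (3/4) × 7.061 = 5.296 mol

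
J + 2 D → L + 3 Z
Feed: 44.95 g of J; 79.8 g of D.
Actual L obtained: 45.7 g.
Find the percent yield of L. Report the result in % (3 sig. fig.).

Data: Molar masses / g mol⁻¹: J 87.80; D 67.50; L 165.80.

53.8 %

n(J) = 44.95 / 87.80 = 0.5120 mol
n(D) = 79.80 / 67.50 = 1.182 mol
n/ν for J = 0.5120/1 = 0.5120
n/ν for D = 1.182/2 = 0.5910
Smallest n/ν is J → limiting reagent.
theoretical n(L) = (1/1) × 0.5120 = 0.5120 mol → 84.89 g
% yield = 45.7 / 84.89 × 100 = 53.83 %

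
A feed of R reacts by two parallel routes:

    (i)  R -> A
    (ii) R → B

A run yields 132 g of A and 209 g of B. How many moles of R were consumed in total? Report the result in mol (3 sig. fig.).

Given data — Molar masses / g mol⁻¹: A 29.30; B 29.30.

11.6 mol

n(A) = 132 / 29.30 = 4.505 mol
n(B) = 209 / 29.30 = 7.133 mol
n(R) via (i) = (1/1)×4.505 = 4.505 mol
n(R) via (ii) = (1/1)×7.133 = 7.133 mol
total n(R) = 4.505 + 7.133 = 11.64 mol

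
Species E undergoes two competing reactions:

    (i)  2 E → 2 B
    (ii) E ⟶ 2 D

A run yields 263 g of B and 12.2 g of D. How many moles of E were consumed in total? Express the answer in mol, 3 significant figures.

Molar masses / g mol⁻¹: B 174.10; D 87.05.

n(B) = 263 / 174.10 = 1.511 mol
n(D) = 12.2 / 87.05 = 0.1401 mol
n(E) via (i) = (2/2)×1.511 = 1.511 mol
n(E) via (ii) = (1/2)×0.1401 = 0.07005 mol
total n(E) = 1.511 + 0.07005 = 1.581 mol

1.58 mol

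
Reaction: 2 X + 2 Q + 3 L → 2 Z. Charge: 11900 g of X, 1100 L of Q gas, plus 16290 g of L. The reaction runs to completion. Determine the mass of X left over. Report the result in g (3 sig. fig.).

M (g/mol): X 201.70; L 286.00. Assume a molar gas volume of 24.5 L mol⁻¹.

4240 g

n(X) = 11900 / 201.70 = 59.00 mol
n(Q) = 1100 / 24.5 = 44.90 mol
n(L) = 16290 / 286.00 = 56.96 mol
n/ν for X = 59.00/2 = 29.50
n/ν for Q = 44.90/2 = 22.45
n/ν for L = 56.96/3 = 18.99
Smallest n/ν is L → limiting reagent.
X consumed = (2/3) × 56.96 = 37.97 mol
X remaining = 59.00 − 37.97 = 21.03 mol
mass = 21.03 × 201.70 = 4242 g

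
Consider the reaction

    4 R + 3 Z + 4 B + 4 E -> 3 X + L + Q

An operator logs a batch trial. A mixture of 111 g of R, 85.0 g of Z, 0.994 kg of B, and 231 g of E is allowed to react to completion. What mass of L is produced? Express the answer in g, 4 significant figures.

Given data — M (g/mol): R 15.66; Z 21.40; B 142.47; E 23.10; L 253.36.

n(R) = 111.0 / 15.66 = 7.088 mol
n(Z) = 85.00 / 21.40 = 3.972 mol
n(B) = 0.9940×1000 / 142.47 = 6.977 mol
n(E) = 231.0 / 23.10 = 10.00 mol
n/ν for R = 7.088/4 = 1.772
n/ν for Z = 3.972/3 = 1.324
n/ν for B = 6.977/4 = 1.744
n/ν for E = 10.00/4 = 2.500
Smallest n/ν is Z → limiting reagent.
n(L) = (1/3) × 3.972 = 1.324 mol
mass = 1.324 × 253.36 = 335.4 g

335.4 g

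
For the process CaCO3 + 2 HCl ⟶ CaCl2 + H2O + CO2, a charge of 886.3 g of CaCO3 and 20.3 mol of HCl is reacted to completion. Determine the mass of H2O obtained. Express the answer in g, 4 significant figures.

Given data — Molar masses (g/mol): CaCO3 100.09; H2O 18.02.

159.6 g

n(CaCO3) = 886.3 / 100.09 = 8.855 mol
n(HCl) = 20.30 mol
n/ν → CaCO3: 8.855, HCl: 10.15; CaCO3 is limiting.
n(H2O) = (1/1) × 8.855 = 8.855 mol
mass = 8.855 × 18.02 = 159.6 g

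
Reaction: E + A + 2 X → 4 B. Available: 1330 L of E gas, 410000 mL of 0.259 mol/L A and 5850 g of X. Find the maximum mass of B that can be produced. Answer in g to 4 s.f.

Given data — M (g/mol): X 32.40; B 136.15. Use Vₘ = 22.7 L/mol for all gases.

31910 g

n(E) = 1330 / 22.7 = 58.59 mol
n(A) = 0.259 × 410000/1000 = 106.2 mol
n(X) = 5850 / 32.40 = 180.6 mol
n/ν → E: 58.59, A: 106.2, X: 90.30; E is limiting.
n(B) = (4/1) × 58.59 = 234.4 mol
mass = 234.4 × 136.15 = 31910 g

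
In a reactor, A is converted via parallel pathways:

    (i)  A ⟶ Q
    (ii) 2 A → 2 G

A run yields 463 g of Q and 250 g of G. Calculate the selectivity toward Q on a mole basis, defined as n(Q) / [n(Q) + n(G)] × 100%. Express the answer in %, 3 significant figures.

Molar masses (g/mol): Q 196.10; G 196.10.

64.9 %

n(Q) = 463 / 196.10 = 2.361 mol
n(G) = 250 / 196.10 = 1.275 mol
selectivity = 2.361/(2.361+1.275) × 100 = 64.93 %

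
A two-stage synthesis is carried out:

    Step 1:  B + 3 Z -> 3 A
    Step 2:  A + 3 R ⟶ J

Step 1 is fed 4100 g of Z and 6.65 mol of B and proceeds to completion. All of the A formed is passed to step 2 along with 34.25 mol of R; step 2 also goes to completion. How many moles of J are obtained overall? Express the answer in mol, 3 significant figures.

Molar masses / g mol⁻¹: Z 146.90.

11.4 mol

Step 1:
n(Z) = 4100 / 146.90 = 27.91 mol
n(B) = 6.650 mol
n/ν → Z: 9.303, B: 6.650; B is limiting.
n(A) produced = (3/1) × 6.650 = 19.95 mol
Step 2:
n(A) available = 19.95 mol
n(R) = 34.25 mol
n/ν → A: 19.95, R: 11.42; R is limiting.
n(J) = (1/3) × 34.25 = 11.42 mol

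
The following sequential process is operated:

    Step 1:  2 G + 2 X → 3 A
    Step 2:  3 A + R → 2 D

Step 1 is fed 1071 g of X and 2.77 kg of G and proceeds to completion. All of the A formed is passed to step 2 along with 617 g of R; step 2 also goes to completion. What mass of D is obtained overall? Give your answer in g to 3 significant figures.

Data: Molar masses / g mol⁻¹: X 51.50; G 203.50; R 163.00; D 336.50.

2550 g

Step 1:
n(X) = 1071 / 51.50 = 20.80 mol
n(G) = 2.770×1000 / 203.50 = 13.61 mol
n/ν for X = 20.80/2 = 10.40
n/ν for G = 13.61/2 = 6.805
Smallest n/ν is G → limiting reagent.
n(A) produced = (3/2) × 13.61 = 20.42 mol
Step 2:
n(A) available = 20.42 mol
n(R) = 617.0 / 163.00 = 3.785 mol
n/ν for A = 20.42/3 = 6.807
n/ν for R = 3.785/1 = 3.785
Smallest n/ν is R → limiting reagent.
n(D) = (2/1) × 3.785 = 7.570 mol
mass = 7.570 × 336.50 = 2547 g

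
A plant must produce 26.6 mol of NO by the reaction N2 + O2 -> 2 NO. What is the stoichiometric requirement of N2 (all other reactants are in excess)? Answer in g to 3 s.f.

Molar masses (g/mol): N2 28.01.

n(NO) = 26.60 mol
n(N2) = (1/2) × 26.60 = 13.30 mol
mass = 13.30 × 28.01 = 372.5 g

373 g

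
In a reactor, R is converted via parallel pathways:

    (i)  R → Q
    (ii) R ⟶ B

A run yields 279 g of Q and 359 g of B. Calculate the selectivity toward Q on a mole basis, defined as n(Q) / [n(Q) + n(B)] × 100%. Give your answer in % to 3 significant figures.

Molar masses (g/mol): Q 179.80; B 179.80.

43.7 %

n(Q) = 279 / 179.80 = 1.552 mol
n(B) = 359 / 179.80 = 1.997 mol
selectivity = 1.552/(1.552+1.997) × 100 = 43.73 %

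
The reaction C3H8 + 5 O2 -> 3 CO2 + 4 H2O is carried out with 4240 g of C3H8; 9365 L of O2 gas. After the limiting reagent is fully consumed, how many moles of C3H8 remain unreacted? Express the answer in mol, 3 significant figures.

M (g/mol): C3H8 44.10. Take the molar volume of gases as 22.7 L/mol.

13.6 mol

n(C3H8) = 4240 / 44.10 = 96.15 mol
n(O2) = 9365 / 22.7 = 412.6 mol
n/ν for C3H8 = 96.15/1 = 96.15
n/ν for O2 = 412.6/5 = 82.52
Smallest n/ν is O2 → limiting reagent.
C3H8 consumed = (1/5) × 412.6 = 82.52 mol
C3H8 remaining = 96.15 − 82.52 = 13.63 mol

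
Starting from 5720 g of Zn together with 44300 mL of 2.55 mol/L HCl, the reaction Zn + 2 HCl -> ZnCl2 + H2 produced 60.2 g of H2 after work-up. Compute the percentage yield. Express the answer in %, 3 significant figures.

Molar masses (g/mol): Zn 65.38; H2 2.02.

52.8 %

n(Zn) = 5720 / 65.38 = 87.49 mol
n(HCl) = 2.55 × 44300/1000 = 113.0 mol
n/ν → Zn: 87.49, HCl: 56.50; HCl is limiting.
theoretical n(H2) = (1/2) × 113.0 = 56.50 mol → 114.1 g
% yield = 60.2 / 114.1 × 100 = 52.76 %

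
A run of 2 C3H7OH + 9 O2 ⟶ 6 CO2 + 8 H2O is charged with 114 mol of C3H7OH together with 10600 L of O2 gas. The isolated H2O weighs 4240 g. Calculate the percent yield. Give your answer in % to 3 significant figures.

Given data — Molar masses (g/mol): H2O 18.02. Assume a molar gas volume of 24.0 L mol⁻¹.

n(C3H7OH) = 114.0 mol
n(O2) = 10600 / 24.0 = 441.7 mol
n/ν for C3H7OH = 114.0/2 = 57.00
n/ν for O2 = 441.7/9 = 49.08
Smallest n/ν is O2 → limiting reagent.
theoretical n(H2O) = (8/9) × 441.7 = 392.6 mol → 7075 g
% yield = 4240 / 7075 × 100 = 59.93 %

59.9 %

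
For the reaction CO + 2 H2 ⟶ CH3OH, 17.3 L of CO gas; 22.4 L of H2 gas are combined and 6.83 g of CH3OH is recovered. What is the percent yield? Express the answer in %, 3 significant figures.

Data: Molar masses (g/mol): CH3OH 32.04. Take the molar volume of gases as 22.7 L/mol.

n(CO) = 17.30 / 22.7 = 0.7621 mol
n(H2) = 22.40 / 22.7 = 0.9868 mol
n/ν for CO = 0.7621/1 = 0.7621
n/ν for H2 = 0.9868/2 = 0.4934
Smallest n/ν is H2 → limiting reagent.
theoretical n(CH3OH) = (1/2) × 0.9868 = 0.4934 mol → 15.81 g
% yield = 6.83 / 15.81 × 100 = 43.20 %

43.2 %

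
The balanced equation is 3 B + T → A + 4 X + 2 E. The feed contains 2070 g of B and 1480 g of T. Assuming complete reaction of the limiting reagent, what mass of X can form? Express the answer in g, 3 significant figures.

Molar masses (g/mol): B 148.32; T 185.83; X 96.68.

n(B) = 2070 / 148.32 = 13.96 mol
n(T) = 1480 / 185.83 = 7.964 mol
n/ν for B = 13.96/3 = 4.653
n/ν for T = 7.964/1 = 7.964
Smallest n/ν is B → limiting reagent.
n(X) = (4/3) × 13.96 = 18.61 mol
mass = 18.61 × 96.68 = 1799 g

1800 g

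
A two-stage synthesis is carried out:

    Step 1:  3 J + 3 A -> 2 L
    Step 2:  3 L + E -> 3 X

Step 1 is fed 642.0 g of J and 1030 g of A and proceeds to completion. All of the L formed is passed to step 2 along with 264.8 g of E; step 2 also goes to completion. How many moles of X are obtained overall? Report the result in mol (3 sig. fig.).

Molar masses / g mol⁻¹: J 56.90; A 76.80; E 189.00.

4.20 mol

Step 1:
n(J) = 642.0 / 56.90 = 11.28 mol
n(A) = 1030 / 76.80 = 13.41 mol
n/ν for J = 11.28/3 = 3.760
n/ν for A = 13.41/3 = 4.470
Smallest n/ν is J → limiting reagent.
n(L) produced = (2/3) × 11.28 = 7.520 mol
Step 2:
n(L) available = 7.520 mol
n(E) = 264.8 / 189.00 = 1.401 mol
n/ν for L = 7.520/3 = 2.507
n/ν for E = 1.401/1 = 1.401
Smallest n/ν is E → limiting reagent.
n(X) = (3/1) × 1.401 = 4.203 mol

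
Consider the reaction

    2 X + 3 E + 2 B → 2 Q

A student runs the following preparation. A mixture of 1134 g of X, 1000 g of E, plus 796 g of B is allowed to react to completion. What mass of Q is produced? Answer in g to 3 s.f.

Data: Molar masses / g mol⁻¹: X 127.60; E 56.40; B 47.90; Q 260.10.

2310 g

n(X) = 1134 / 127.60 = 8.887 mol
n(E) = 1000 / 56.40 = 17.73 mol
n(B) = 796.0 / 47.90 = 16.62 mol
n/ν for X = 8.887/2 = 4.444
n/ν for E = 17.73/3 = 5.910
n/ν for B = 16.62/2 = 8.310
Smallest n/ν is X → limiting reagent.
n(Q) = (2/2) × 8.887 = 8.887 mol
mass = 8.887 × 260.10 = 2312 g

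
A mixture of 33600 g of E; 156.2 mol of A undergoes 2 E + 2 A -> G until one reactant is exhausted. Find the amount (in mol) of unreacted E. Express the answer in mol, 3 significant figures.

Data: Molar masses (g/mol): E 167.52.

44.4 mol

n(E) = 33600 / 167.52 = 200.6 mol
n(A) = 156.2 mol
n/ν for E = 200.6/2 = 100.3
n/ν for A = 156.2/2 = 78.10
Smallest n/ν is A → limiting reagent.
E consumed = (2/2) × 156.2 = 156.2 mol
E remaining = 200.6 − 156.2 = 44.40 mol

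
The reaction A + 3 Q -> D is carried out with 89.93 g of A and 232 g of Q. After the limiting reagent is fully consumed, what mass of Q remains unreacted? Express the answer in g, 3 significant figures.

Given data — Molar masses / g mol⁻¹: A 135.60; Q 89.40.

54.1 g

n(A) = 89.93 / 135.60 = 0.6632 mol
n(Q) = 232.0 / 89.40 = 2.595 mol
n/ν for A = 0.6632/1 = 0.6632
n/ν for Q = 2.595/3 = 0.8650
Smallest n/ν is A → limiting reagent.
Q consumed = (3/1) × 0.6632 = 1.990 mol
Q remaining = 2.595 − 1.990 = 0.6050 mol
mass = 0.6050 × 89.40 = 54.09 g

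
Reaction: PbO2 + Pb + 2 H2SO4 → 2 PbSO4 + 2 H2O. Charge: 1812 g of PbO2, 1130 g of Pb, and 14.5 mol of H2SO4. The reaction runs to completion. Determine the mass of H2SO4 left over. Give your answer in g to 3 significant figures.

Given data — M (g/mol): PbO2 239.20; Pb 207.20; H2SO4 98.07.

352 g

n(PbO2) = 1812 / 239.20 = 7.575 mol
n(Pb) = 1130 / 207.20 = 5.454 mol
n(H2SO4) = 14.50 mol
n/ν for PbO2 = 7.575/1 = 7.575
n/ν for Pb = 5.454/1 = 5.454
n/ν for H2SO4 = 14.50/2 = 7.250
Smallest n/ν is Pb → limiting reagent.
H2SO4 consumed = (2/1) × 5.454 = 10.91 mol
H2SO4 remaining = 14.50 − 10.91 = 3.590 mol
mass = 3.590 × 98.07 = 352.1 g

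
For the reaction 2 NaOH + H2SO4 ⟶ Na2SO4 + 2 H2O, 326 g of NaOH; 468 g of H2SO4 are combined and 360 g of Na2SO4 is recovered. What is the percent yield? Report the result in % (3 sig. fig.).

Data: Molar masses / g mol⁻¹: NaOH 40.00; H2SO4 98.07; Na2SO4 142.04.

62.2 %

n(NaOH) = 326.0 / 40.00 = 8.150 mol
n(H2SO4) = 468.0 / 98.07 = 4.772 mol
n/ν for NaOH = 8.150/2 = 4.075
n/ν for H2SO4 = 4.772/1 = 4.772
Smallest n/ν is NaOH → limiting reagent.
theoretical n(Na2SO4) = (1/2) × 8.150 = 4.075 mol → 578.8 g
% yield = 360 / 578.8 × 100 = 62.20 %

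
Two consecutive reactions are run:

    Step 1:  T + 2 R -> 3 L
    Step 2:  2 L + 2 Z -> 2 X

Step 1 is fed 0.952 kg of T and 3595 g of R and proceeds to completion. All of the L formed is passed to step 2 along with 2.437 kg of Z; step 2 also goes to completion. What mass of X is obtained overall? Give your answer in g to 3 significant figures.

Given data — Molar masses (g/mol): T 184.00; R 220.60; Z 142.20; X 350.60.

Step 1:
n(T) = 0.9520×1000 / 184.00 = 5.174 mol
n(R) = 3595 / 220.60 = 16.30 mol
n/ν for T = 5.174/1 = 5.174
n/ν for R = 16.30/2 = 8.150
Smallest n/ν is T → limiting reagent.
n(L) produced = (3/1) × 5.174 = 15.52 mol
Step 2:
n(L) available = 15.52 mol
n(Z) = 2.437×1000 / 142.20 = 17.14 mol
n/ν for L = 15.52/2 = 7.760
n/ν for Z = 17.14/2 = 8.570
Smallest n/ν is L → limiting reagent.
n(X) = (2/2) × 15.52 = 15.52 mol
mass = 15.52 × 350.60 = 5441 g

5440 g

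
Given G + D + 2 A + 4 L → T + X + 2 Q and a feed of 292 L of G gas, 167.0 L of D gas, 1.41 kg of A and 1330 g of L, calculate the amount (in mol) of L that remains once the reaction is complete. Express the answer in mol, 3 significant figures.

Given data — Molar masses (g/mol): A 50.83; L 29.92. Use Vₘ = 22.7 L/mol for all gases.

15.0 mol

n(G) = 292.0 / 22.7 = 12.86 mol
n(D) = 167.0 / 22.7 = 7.357 mol
n(A) = 1.410×1000 / 50.83 = 27.74 mol
n(L) = 1330 / 29.92 = 44.45 mol
n/ν for G = 12.86/1 = 12.86
n/ν for D = 7.357/1 = 7.357
n/ν for A = 27.74/2 = 13.87
n/ν for L = 44.45/4 = 11.11
Smallest n/ν is D → limiting reagent.
L consumed = (4/1) × 7.357 = 29.43 mol
L remaining = 44.45 − 29.43 = 15.02 mol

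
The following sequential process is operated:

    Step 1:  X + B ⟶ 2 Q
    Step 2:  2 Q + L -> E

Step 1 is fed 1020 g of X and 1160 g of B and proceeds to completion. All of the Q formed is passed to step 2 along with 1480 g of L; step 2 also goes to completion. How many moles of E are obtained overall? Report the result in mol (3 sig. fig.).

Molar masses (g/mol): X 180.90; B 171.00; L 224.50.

Step 1:
n(X) = 1020 / 180.90 = 5.638 mol
n(B) = 1160 / 171.00 = 6.784 mol
n/ν for X = 5.638/1 = 5.638
n/ν for B = 6.784/1 = 6.784
Smallest n/ν is X → limiting reagent.
n(Q) produced = (2/1) × 5.638 = 11.28 mol
Step 2:
n(Q) available = 11.28 mol
n(L) = 1480 / 224.50 = 6.592 mol
n/ν for Q = 11.28/2 = 5.640
n/ν for L = 6.592/1 = 6.592
Smallest n/ν is Q → limiting reagent.
n(E) = (1/2) × 11.28 = 5.640 mol

5.64 mol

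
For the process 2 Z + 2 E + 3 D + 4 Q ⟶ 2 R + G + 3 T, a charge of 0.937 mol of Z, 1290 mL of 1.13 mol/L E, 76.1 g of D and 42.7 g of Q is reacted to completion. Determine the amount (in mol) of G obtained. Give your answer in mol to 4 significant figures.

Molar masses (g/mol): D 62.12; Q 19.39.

n(Z) = 0.9370 mol
n(E) = 1.13 × 1290/1000 = 1.458 mol
n(D) = 76.10 / 62.12 = 1.225 mol
n(Q) = 42.70 / 19.39 = 2.202 mol
n/ν for Z = 0.9370/2 = 0.4685
n/ν for E = 1.458/2 = 0.7290
n/ν for D = 1.225/3 = 0.4083
n/ν for Q = 2.202/4 = 0.5505
Smallest n/ν is D → limiting reagent.
n(G) = (1/3) × 1.225 = 0.4083 mol

0.4083 mol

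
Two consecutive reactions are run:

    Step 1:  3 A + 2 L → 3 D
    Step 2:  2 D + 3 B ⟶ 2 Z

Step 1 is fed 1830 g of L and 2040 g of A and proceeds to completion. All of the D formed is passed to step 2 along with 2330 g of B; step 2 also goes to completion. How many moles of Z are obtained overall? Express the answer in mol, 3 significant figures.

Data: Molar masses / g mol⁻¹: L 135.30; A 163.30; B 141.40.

11.0 mol

Step 1:
n(L) = 1830 / 135.30 = 13.53 mol
n(A) = 2040 / 163.30 = 12.49 mol
n/ν for L = 13.53/2 = 6.765
n/ν for A = 12.49/3 = 4.163
Smallest n/ν is A → limiting reagent.
n(D) produced = (3/3) × 12.49 = 12.49 mol
Step 2:
n(D) available = 12.49 mol
n(B) = 2330 / 141.40 = 16.48 mol
n/ν for D = 12.49/2 = 6.245
n/ν for B = 16.48/3 = 5.493
Smallest n/ν is B → limiting reagent.
n(Z) = (2/3) × 16.48 = 10.99 mol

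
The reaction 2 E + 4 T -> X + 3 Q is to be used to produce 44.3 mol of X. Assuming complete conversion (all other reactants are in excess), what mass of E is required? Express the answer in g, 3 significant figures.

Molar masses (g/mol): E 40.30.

n(X) = 44.30 mol
n(E) = (2/1) × 44.30 = 88.60 mol
mass = 88.60 × 40.30 = 3571 g

3570 g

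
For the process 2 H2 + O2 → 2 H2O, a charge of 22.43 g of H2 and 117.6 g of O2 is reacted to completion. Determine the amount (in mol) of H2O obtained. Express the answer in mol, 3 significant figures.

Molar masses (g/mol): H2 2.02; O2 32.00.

n(H2) = 22.43 / 2.02 = 11.10 mol
n(O2) = 117.6 / 32.00 = 3.675 mol
n/ν → H2: 5.550, O2: 3.675; O2 is limiting.
n(H2O) = (2/1) × 3.675 = 7.350 mol

7.35 mol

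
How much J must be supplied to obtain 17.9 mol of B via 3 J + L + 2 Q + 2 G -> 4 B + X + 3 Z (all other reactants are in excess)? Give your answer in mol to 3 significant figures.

13.4 mol

n(B) = 17.90 mol
n(J) = (3/4) × 17.90 = 13.43 mol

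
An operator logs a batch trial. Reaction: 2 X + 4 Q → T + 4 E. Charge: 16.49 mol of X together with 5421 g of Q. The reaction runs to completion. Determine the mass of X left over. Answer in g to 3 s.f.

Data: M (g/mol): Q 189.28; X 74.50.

n(X) = 16.49 mol
n(Q) = 5421 / 189.28 = 28.64 mol
n/ν for X = 16.49/2 = 8.245
n/ν for Q = 28.64/4 = 7.160
Smallest n/ν is Q → limiting reagent.
X consumed = (2/4) × 28.64 = 14.32 mol
X remaining = 16.49 − 14.32 = 2.170 mol
mass = 2.170 × 74.50 = 161.7 g

162 g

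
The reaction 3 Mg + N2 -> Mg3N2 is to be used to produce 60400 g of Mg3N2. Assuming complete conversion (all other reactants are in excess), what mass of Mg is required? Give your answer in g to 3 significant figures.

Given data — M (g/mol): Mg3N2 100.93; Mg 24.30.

n(Mg3N2) = 60400 / 100.93 = 598.4 mol
n(Mg) = (3/1) × 598.4 = 1795 mol
mass = 1795 × 24.30 = 43620 g

43600 g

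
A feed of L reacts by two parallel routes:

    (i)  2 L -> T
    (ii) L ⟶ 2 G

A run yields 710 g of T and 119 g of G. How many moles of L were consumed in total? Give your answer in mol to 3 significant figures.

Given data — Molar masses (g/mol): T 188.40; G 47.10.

8.80 mol

n(T) = 710 / 188.40 = 3.769 mol
n(G) = 119 / 47.10 = 2.527 mol
n(L) via (i) = (2/1)×3.769 = 7.538 mol
n(L) via (ii) = (1/2)×2.527 = 1.264 mol
total n(L) = 7.538 + 1.264 = 8.802 mol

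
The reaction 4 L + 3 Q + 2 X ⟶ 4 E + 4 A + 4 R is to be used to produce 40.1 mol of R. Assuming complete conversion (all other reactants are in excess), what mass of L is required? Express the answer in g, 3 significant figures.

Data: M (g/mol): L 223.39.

8960 g

n(R) = 40.10 mol
n(L) = (4/4) × 40.10 = 40.10 mol
mass = 40.10 × 223.39 = 8958 g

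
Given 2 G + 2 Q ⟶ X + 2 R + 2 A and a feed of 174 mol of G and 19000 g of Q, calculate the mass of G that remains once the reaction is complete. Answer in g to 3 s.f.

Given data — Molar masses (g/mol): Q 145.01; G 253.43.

10900 g

n(G) = 174.0 mol
n(Q) = 19000 / 145.01 = 131.0 mol
n/ν → G: 87.00, Q: 65.50; Q is limiting.
G consumed = (2/2) × 131.0 = 131.0 mol
G remaining = 174.0 − 131.0 = 43.00 mol
mass = 43.00 × 253.43 = 10900 g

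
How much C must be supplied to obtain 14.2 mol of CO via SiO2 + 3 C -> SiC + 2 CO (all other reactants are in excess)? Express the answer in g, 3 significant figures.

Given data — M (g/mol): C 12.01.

256 g

n(CO) = 14.20 mol
n(C) = (3/2) × 14.20 = 21.30 mol
mass = 21.30 × 12.01 = 255.8 g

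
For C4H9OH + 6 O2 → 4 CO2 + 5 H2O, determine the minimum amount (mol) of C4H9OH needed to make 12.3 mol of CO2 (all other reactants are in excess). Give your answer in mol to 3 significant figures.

3.08 mol

n(CO2) = 12.30 mol
n(C4H9OH) = (1/4) × 12.30 = 3.075 mol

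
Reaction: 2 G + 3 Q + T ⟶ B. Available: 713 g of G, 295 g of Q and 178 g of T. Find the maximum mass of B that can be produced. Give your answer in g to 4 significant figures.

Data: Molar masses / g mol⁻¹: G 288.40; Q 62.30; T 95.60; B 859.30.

1062 g

n(G) = 713.0 / 288.40 = 2.472 mol
n(Q) = 295.0 / 62.30 = 4.735 mol
n(T) = 178.0 / 95.60 = 1.862 mol
n/ν for G = 2.472/2 = 1.236
n/ν for Q = 4.735/3 = 1.578
n/ν for T = 1.862/1 = 1.862
Smallest n/ν is G → limiting reagent.
n(B) = (1/2) × 2.472 = 1.236 mol
mass = 1.236 × 859.30 = 1062 g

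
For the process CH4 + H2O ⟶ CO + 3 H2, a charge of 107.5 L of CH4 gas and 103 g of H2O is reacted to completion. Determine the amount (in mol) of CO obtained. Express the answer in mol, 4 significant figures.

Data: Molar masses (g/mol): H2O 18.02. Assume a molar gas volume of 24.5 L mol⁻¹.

4.388 mol

n(CH4) = 107.5 / 24.5 = 4.388 mol
n(H2O) = 103.0 / 18.02 = 5.716 mol
n/ν → CH4: 4.388, H2O: 5.716; CH4 is limiting.
n(CO) = (1/1) × 4.388 = 4.388 mol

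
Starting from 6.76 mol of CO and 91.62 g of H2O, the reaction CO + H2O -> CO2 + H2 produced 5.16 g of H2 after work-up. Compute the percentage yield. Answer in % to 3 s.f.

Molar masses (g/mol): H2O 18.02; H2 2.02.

n(CO) = 6.760 mol
n(H2O) = 91.62 / 18.02 = 5.084 mol
n/ν for CO = 6.760/1 = 6.760
n/ν for H2O = 5.084/1 = 5.084
Smallest n/ν is H2O → limiting reagent.
theoretical n(H2) = (1/1) × 5.084 = 5.084 mol → 10.27 g
% yield = 5.16 / 10.27 × 100 = 50.24 %

50.2 %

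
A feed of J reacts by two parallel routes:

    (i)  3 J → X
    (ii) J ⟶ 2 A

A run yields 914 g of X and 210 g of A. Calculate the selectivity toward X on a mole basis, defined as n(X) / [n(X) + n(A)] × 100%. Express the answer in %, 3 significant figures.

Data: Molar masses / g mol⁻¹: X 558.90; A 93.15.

42.0 %

n(X) = 914 / 558.90 = 1.635 mol
n(A) = 210 / 93.15 = 2.254 mol
selectivity = 1.635/(1.635+2.254) × 100 = 42.04 %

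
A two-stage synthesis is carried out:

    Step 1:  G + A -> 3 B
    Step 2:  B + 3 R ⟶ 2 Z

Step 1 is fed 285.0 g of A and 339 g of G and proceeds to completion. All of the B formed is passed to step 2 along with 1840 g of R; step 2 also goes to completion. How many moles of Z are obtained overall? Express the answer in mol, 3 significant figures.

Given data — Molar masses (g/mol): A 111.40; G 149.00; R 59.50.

13.7 mol

Step 1:
n(A) = 285.0 / 111.40 = 2.558 mol
n(G) = 339.0 / 149.00 = 2.275 mol
n/ν → A: 2.558, G: 2.275; G is limiting.
n(B) produced = (3/1) × 2.275 = 6.825 mol
Step 2:
n(B) available = 6.825 mol
n(R) = 1840 / 59.50 = 30.92 mol
n/ν → B: 6.825, R: 10.31; B is limiting.
n(Z) = (2/1) × 6.825 = 13.65 mol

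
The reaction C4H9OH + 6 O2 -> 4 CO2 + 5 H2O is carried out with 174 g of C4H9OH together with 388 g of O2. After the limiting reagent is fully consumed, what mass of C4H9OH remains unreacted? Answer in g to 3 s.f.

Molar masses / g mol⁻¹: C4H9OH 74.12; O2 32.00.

24.2 g

n(C4H9OH) = 174.0 / 74.12 = 2.348 mol
n(O2) = 388.0 / 32.00 = 12.13 mol
n/ν for C4H9OH = 2.348/1 = 2.348
n/ν for O2 = 12.13/6 = 2.022
Smallest n/ν is O2 → limiting reagent.
C4H9OH consumed = (1/6) × 12.13 = 2.022 mol
C4H9OH remaining = 2.348 − 2.022 = 0.3260 mol
mass = 0.3260 × 74.12 = 24.16 g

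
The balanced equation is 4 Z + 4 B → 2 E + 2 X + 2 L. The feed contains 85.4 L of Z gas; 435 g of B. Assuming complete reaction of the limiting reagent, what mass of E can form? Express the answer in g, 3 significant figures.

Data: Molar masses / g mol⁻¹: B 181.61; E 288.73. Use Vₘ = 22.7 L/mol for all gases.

n(Z) = 85.40 / 22.7 = 3.762 mol
n(B) = 435.0 / 181.61 = 2.395 mol
n/ν → Z: 0.9405, B: 0.5988; B is limiting.
n(E) = (2/4) × 2.395 = 1.198 mol
mass = 1.198 × 288.73 = 345.9 g

346 g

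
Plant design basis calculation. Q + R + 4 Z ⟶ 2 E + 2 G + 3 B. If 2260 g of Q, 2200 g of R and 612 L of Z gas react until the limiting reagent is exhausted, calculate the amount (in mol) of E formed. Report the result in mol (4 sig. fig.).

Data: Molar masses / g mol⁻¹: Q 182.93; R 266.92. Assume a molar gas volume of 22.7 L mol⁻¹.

n(Q) = 2260 / 182.93 = 12.35 mol
n(R) = 2200 / 266.92 = 8.242 mol
n(Z) = 612.0 / 22.7 = 26.96 mol
n/ν for Q = 12.35/1 = 12.35
n/ν for R = 8.242/1 = 8.242
n/ν for Z = 26.96/4 = 6.740
Smallest n/ν is Z → limiting reagent.
n(E) = (2/4) × 26.96 = 13.48 mol

13.48 mol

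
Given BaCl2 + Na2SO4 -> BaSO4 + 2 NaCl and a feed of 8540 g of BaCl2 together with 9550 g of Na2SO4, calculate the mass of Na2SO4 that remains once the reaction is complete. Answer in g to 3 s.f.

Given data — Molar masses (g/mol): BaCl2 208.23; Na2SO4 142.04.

3720 g

n(BaCl2) = 8540 / 208.23 = 41.01 mol
n(Na2SO4) = 9550 / 142.04 = 67.23 mol
n/ν → BaCl2: 41.01, Na2SO4: 67.23; BaCl2 is limiting.
Na2SO4 consumed = (1/1) × 41.01 = 41.01 mol
Na2SO4 remaining = 67.23 − 41.01 = 26.22 mol
mass = 26.22 × 142.04 = 3724 g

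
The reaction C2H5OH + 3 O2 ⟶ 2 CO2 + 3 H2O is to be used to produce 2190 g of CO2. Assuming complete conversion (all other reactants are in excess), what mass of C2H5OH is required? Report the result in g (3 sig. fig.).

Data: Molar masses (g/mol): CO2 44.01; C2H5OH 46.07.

n(CO2) = 2190 / 44.01 = 49.76 mol
n(C2H5OH) = (1/2) × 49.76 = 24.88 mol
mass = 24.88 × 46.07 = 1146 g

1150 g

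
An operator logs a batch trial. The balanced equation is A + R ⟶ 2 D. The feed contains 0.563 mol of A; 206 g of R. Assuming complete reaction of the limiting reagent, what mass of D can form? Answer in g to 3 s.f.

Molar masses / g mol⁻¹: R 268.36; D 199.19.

n(A) = 0.5630 mol
n(R) = 206.0 / 268.36 = 0.7676 mol
n/ν for A = 0.5630/1 = 0.5630
n/ν for R = 0.7676/1 = 0.7676
Smallest n/ν is A → limiting reagent.
n(D) = (2/1) × 0.5630 = 1.126 mol
mass = 1.126 × 199.19 = 224.3 g

224 g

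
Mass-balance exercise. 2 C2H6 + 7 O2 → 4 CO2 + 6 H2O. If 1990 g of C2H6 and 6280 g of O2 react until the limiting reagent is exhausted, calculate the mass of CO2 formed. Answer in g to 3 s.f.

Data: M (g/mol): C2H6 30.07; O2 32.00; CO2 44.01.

n(C2H6) = 1990 / 30.07 = 66.18 mol
n(O2) = 6280 / 32.00 = 196.3 mol
n/ν for C2H6 = 66.18/2 = 33.09
n/ν for O2 = 196.3/7 = 28.04
Smallest n/ν is O2 → limiting reagent.
n(CO2) = (4/7) × 196.3 = 112.2 mol
mass = 112.2 × 44.01 = 4938 g

4940 g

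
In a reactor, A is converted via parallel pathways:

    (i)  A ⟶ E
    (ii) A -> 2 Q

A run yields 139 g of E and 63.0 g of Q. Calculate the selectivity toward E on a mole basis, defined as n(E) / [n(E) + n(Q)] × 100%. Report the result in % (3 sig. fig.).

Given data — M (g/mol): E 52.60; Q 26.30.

n(E) = 139 / 52.60 = 2.643 mol
n(Q) = 63.0 / 26.30 = 2.395 mol
selectivity = 2.643/(2.643+2.395) × 100 = 52.46 %

52.5 %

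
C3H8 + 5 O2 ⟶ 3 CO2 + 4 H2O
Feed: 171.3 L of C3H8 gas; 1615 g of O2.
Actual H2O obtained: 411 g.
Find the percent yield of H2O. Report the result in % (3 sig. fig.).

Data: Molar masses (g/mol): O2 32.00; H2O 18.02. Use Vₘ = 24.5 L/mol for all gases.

n(C3H8) = 171.3 / 24.5 = 6.992 mol
n(O2) = 1615 / 32.00 = 50.47 mol
n/ν for C3H8 = 6.992/1 = 6.992
n/ν for O2 = 50.47/5 = 10.09
Smallest n/ν is C3H8 → limiting reagent.
theoretical n(H2O) = (4/1) × 6.992 = 27.97 mol → 504.0 g
% yield = 411 / 504.0 × 100 = 81.55 %

81.6 %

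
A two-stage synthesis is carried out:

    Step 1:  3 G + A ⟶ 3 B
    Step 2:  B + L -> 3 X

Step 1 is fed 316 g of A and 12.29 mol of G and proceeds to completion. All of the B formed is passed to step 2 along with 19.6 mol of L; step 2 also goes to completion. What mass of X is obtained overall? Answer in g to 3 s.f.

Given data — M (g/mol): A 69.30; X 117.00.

4310 g

Step 1:
n(A) = 316.0 / 69.30 = 4.560 mol
n(G) = 12.29 mol
n/ν → A: 4.560, G: 4.097; G is limiting.
n(B) produced = (3/3) × 12.29 = 12.29 mol
Step 2:
n(B) available = 12.29 mol
n(L) = 19.60 mol
n/ν → B: 12.29, L: 19.60; B is limiting.
n(X) = (3/1) × 12.29 = 36.87 mol
mass = 36.87 × 117.00 = 4314 g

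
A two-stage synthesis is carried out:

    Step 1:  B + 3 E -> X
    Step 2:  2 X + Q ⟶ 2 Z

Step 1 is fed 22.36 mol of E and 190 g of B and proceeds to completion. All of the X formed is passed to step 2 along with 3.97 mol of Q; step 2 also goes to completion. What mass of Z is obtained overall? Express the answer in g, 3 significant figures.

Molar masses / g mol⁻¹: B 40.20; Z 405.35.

Step 1:
n(E) = 22.36 mol
n(B) = 190.0 / 40.20 = 4.726 mol
n/ν for E = 22.36/3 = 7.453
n/ν for B = 4.726/1 = 4.726
Smallest n/ν is B → limiting reagent.
n(X) produced = (1/1) × 4.726 = 4.726 mol
Step 2:
n(X) available = 4.726 mol
n(Q) = 3.970 mol
n/ν for X = 4.726/2 = 2.363
n/ν for Q = 3.970/1 = 3.970
Smallest n/ν is X → limiting reagent.
n(Z) = (2/2) × 4.726 = 4.726 mol
mass = 4.726 × 405.35 = 1916 g

1920 g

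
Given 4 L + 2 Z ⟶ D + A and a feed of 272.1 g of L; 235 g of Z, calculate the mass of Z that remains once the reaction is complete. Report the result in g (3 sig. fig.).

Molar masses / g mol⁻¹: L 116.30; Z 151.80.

n(L) = 272.1 / 116.30 = 2.340 mol
n(Z) = 235.0 / 151.80 = 1.548 mol
n/ν for L = 2.340/4 = 0.5850
n/ν for Z = 1.548/2 = 0.7740
Smallest n/ν is L → limiting reagent.
Z consumed = (2/4) × 2.340 = 1.170 mol
Z remaining = 1.548 − 1.170 = 0.3780 mol
mass = 0.3780 × 151.80 = 57.38 g

57.4 g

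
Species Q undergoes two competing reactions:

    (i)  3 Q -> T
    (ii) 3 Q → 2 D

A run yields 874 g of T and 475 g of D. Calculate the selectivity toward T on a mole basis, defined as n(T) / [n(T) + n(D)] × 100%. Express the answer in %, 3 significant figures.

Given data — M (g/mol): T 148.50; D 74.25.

47.9 %

n(T) = 874 / 148.50 = 5.886 mol
n(D) = 475 / 74.25 = 6.397 mol
selectivity = 5.886/(5.886+6.397) × 100 = 47.92 %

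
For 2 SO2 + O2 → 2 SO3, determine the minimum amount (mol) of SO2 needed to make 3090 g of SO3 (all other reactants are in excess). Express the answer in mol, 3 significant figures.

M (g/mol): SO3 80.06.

n(SO3) = 3090 / 80.06 = 38.60 mol
n(SO2) = (2/2) × 38.60 = 38.60 mol

38.6 mol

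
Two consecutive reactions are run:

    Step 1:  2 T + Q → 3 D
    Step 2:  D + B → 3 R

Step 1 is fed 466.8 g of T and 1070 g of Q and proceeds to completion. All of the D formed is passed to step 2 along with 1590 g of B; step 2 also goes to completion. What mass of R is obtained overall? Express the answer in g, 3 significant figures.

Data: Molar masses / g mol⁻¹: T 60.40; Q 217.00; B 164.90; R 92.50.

2680 g

Step 1:
n(T) = 466.8 / 60.40 = 7.728 mol
n(Q) = 1070 / 217.00 = 4.931 mol
n/ν for T = 7.728/2 = 3.864
n/ν for Q = 4.931/1 = 4.931
Smallest n/ν is T → limiting reagent.
n(D) produced = (3/2) × 7.728 = 11.59 mol
Step 2:
n(D) available = 11.59 mol
n(B) = 1590 / 164.90 = 9.642 mol
n/ν for D = 11.59/1 = 11.59
n/ν for B = 9.642/1 = 9.642
Smallest n/ν is B → limiting reagent.
n(R) = (3/1) × 9.642 = 28.93 mol
mass = 28.93 × 92.50 = 2676 g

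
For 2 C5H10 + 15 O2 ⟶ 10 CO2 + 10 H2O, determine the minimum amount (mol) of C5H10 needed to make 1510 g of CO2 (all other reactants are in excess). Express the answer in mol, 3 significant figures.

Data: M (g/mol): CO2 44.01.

6.86 mol

n(CO2) = 1510 / 44.01 = 34.31 mol
n(C5H10) = (2/10) × 34.31 = 6.862 mol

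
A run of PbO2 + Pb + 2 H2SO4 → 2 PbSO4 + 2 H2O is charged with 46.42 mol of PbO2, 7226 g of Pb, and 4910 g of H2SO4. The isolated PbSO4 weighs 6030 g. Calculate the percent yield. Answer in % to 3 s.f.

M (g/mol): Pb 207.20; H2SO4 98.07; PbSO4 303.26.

39.7 %

n(PbO2) = 46.42 mol
n(Pb) = 7226 / 207.20 = 34.87 mol
n(H2SO4) = 4910 / 98.07 = 50.07 mol
n/ν → PbO2: 46.42, Pb: 34.87, H2SO4: 25.04; H2SO4 is limiting.
theoretical n(PbSO4) = (2/2) × 50.07 = 50.07 mol → 15180 g
% yield = 6030 / 15180 × 100 = 39.72 %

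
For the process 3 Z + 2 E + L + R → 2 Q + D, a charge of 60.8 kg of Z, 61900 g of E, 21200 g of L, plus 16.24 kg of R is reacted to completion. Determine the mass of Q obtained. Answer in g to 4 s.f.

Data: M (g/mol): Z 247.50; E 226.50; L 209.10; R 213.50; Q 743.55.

113100 g

n(Z) = 60.80×1000 / 247.50 = 245.7 mol
n(E) = 61900 / 226.50 = 273.3 mol
n(L) = 21200 / 209.10 = 101.4 mol
n(R) = 16.24×1000 / 213.50 = 76.07 mol
n/ν for Z = 245.7/3 = 81.90
n/ν for E = 273.3/2 = 136.7
n/ν for L = 101.4/1 = 101.4
n/ν for R = 76.07/1 = 76.07
Smallest n/ν is R → limiting reagent.
n(Q) = (2/1) × 76.07 = 152.1 mol
mass = 152.1 × 743.55 = 113100 g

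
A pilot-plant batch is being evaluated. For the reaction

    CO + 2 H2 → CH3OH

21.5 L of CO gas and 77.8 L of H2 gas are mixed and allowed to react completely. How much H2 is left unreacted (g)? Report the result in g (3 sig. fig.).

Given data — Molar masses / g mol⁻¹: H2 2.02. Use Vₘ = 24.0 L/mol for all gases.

2.93 g

n(CO) = 21.50 / 24.0 = 0.8958 mol
n(H2) = 77.80 / 24.0 = 3.242 mol
n/ν for CO = 0.8958/1 = 0.8958
n/ν for H2 = 3.242/2 = 1.621
Smallest n/ν is CO → limiting reagent.
H2 consumed = (2/1) × 0.8958 = 1.792 mol
H2 remaining = 3.242 − 1.792 = 1.450 mol
mass = 1.450 × 2.02 = 2.929 g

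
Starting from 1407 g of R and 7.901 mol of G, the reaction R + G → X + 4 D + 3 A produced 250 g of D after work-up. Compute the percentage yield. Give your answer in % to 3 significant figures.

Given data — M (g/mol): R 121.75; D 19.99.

39.6 %

n(R) = 1407 / 121.75 = 11.56 mol
n(G) = 7.901 mol
n/ν for R = 11.56/1 = 11.56
n/ν for G = 7.901/1 = 7.901
Smallest n/ν is G → limiting reagent.
theoretical n(D) = (4/1) × 7.901 = 31.60 mol → 631.7 g
% yield = 250 / 631.7 × 100 = 39.58 %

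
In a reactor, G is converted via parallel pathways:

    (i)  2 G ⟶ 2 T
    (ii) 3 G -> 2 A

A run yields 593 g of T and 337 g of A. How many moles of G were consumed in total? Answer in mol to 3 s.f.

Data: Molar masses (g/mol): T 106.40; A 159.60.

8.74 mol

n(T) = 593 / 106.40 = 5.573 mol
n(A) = 337 / 159.60 = 2.112 mol
n(G) via (i) = (2/2)×5.573 = 5.573 mol
n(G) via (ii) = (3/2)×2.112 = 3.168 mol
total n(G) = 5.573 + 3.168 = 8.741 mol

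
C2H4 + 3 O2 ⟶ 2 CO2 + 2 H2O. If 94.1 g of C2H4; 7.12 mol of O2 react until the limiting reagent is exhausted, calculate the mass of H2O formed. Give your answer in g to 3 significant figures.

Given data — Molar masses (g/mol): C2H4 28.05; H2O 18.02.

85.5 g

n(C2H4) = 94.10 / 28.05 = 3.355 mol
n(O2) = 7.120 mol
n/ν for C2H4 = 3.355/1 = 3.355
n/ν for O2 = 7.120/3 = 2.373
Smallest n/ν is O2 → limiting reagent.
n(H2O) = (2/3) × 7.120 = 4.747 mol
mass = 4.747 × 18.02 = 85.54 g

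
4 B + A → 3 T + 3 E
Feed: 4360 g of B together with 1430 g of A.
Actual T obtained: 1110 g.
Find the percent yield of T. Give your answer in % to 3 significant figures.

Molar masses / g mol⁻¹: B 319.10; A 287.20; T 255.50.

42.4 %

n(B) = 4360 / 319.10 = 13.66 mol
n(A) = 1430 / 287.20 = 4.979 mol
n/ν for B = 13.66/4 = 3.415
n/ν for A = 4.979/1 = 4.979
Smallest n/ν is B → limiting reagent.
theoretical n(T) = (3/4) × 13.66 = 10.25 mol → 2619 g
% yield = 1110 / 2619 × 100 = 42.38 %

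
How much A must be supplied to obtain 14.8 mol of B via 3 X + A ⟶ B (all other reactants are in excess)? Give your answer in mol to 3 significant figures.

14.8 mol

n(B) = 14.80 mol
n(A) = (1/1) × 14.80 = 14.80 mol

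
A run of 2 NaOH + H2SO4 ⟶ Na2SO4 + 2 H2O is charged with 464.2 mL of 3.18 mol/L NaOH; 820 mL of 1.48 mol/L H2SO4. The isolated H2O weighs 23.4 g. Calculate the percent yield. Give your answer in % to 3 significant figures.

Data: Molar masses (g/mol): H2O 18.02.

88.0 %

n(NaOH) = 3.18 × 464.2/1000 = 1.476 mol
n(H2SO4) = 1.48 × 820.0/1000 = 1.214 mol
n/ν for NaOH = 1.476/2 = 0.7380
n/ν for H2SO4 = 1.214/1 = 1.214
Smallest n/ν is NaOH → limiting reagent.
theoretical n(H2O) = (2/2) × 1.476 = 1.476 mol → 26.60 g
% yield = 23.4 / 26.60 × 100 = 87.97 %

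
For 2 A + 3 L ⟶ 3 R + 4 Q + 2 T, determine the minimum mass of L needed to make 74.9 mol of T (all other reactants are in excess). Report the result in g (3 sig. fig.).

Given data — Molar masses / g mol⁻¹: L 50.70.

5700 g

n(T) = 74.90 mol
n(L) = (3/2) × 74.90 = 112.4 mol
mass = 112.4 × 50.70 = 5699 g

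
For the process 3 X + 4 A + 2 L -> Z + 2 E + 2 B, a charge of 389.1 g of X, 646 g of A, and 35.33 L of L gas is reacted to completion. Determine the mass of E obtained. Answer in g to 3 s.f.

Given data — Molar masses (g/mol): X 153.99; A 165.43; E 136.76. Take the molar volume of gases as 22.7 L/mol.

213 g

n(X) = 389.1 / 153.99 = 2.527 mol
n(A) = 646.0 / 165.43 = 3.905 mol
n(L) = 35.33 / 22.7 = 1.556 mol
n/ν for X = 2.527/3 = 0.8423
n/ν for A = 3.905/4 = 0.9763
n/ν for L = 1.556/2 = 0.7780
Smallest n/ν is L → limiting reagent.
n(E) = (2/2) × 1.556 = 1.556 mol
mass = 1.556 × 136.76 = 212.8 g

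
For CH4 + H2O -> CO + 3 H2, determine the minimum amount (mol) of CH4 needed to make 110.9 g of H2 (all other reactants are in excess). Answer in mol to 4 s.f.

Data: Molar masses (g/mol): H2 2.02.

n(H2) = 110.9 / 2.02 = 54.90 mol
n(CH4) = (1/3) × 54.90 = 18.30 mol

18.30 mol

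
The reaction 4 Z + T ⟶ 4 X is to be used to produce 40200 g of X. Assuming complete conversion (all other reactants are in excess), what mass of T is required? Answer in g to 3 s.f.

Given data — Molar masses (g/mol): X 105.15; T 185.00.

n(X) = 40200 / 105.15 = 382.3 mol
n(T) = (1/4) × 382.3 = 95.58 mol
mass = 95.58 × 185.00 = 17680 g

17700 g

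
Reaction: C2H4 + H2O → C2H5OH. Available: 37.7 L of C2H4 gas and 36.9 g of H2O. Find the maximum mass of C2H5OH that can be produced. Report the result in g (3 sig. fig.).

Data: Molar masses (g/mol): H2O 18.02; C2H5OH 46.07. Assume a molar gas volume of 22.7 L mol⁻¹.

n(C2H4) = 37.70 / 22.7 = 1.661 mol
n(H2O) = 36.90 / 18.02 = 2.048 mol
n/ν for C2H4 = 1.661/1 = 1.661
n/ν for H2O = 2.048/1 = 2.048
Smallest n/ν is C2H4 → limiting reagent.
n(C2H5OH) = (1/1) × 1.661 = 1.661 mol
mass = 1.661 × 46.07 = 76.52 g

76.5 g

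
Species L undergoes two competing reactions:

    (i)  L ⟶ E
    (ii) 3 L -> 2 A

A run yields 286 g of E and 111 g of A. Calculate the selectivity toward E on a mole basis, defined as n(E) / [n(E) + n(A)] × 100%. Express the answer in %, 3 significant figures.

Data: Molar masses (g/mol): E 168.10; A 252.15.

79.4 %

n(E) = 286 / 168.10 = 1.701 mol
n(A) = 111 / 252.15 = 0.4402 mol
selectivity = 1.701/(1.701+0.4402) × 100 = 79.44 %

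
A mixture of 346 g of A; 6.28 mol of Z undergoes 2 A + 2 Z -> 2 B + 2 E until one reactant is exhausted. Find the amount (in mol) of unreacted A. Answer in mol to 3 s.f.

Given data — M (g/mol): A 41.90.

n(A) = 346.0 / 41.90 = 8.258 mol
n(Z) = 6.280 mol
n/ν for A = 8.258/2 = 4.129
n/ν for Z = 6.280/2 = 3.140
Smallest n/ν is Z → limiting reagent.
A consumed = (2/2) × 6.280 = 6.280 mol
A remaining = 8.258 − 6.280 = 1.978 mol

1.98 mol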